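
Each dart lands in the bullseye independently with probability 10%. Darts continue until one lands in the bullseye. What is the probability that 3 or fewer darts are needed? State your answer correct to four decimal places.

0.2710

Y = number of darts to the first success; geometric, p = 0.10.
P(Y ≤ 3) = 1 − (1−p)^3 = 1 − 0.729000 = 0.271000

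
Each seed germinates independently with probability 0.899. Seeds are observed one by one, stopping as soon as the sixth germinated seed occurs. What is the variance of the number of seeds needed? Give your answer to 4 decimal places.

0.7498

Y = total seeds until the sixth success; negative binomial with r=6, p=0.899.
Var(Y) = r(1−p)/p² = 6·0.101 / 0.899² = 0.749813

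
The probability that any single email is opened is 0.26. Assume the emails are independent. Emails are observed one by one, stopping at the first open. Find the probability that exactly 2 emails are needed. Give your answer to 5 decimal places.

0.19240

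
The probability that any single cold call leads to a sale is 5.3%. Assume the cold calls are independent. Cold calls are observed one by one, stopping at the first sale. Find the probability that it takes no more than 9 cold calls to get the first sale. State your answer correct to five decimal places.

0.38744

Y = number of cold calls to the first success; geometric, p = 0.053.
P(Y ≤ 9) = 1 − (1−p)^9 = 1 − 0.6125617 = 0.3874383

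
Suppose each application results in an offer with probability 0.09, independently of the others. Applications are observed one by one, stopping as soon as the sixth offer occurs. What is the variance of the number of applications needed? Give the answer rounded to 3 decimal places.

Y = total applications until the sixth success; negative binomial with r=6, p=0.09.
Var(Y) = r(1−p)/p² = 6·0.91 / 0.09² = 674.07407

674.074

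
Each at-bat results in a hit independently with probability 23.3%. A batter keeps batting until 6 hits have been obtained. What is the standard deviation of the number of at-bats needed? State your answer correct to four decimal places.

9.2070

Y = total at-bats until the sixth success; negative binomial with r=6, p=0.233.
SD(Y) = √[r(1−p)/p²] = √(84.768553) = 9.206984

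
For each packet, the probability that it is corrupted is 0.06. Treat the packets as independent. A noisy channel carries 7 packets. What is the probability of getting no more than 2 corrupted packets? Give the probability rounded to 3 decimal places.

0.994

X ~ Binomial(7, 0.06); P(X ≤ 2) = Σ C(7,k) p^k (1−p)^(7−k) over k:
  k=0: C(7,0)·0.06^0·0.94^7 = 0.64848
  k=1: C(7,1)·0.06^1·0.94^6 = 0.28975
  k=2: C(7,2)·0.06^2·0.94^5 = 0.05548
Total = 0.99371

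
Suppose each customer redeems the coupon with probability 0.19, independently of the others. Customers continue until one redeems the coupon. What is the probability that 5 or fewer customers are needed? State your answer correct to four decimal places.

0.6513

Y = number of customers to the first success; geometric, p = 0.19.
P(Y ≤ 5) = 1 − (1−p)^5 = 1 − 0.348678 = 0.651322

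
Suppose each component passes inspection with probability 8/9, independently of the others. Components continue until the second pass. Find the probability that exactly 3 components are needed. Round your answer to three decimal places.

0.176

Y = trial on which the second success occurs; negative binomial, r=2, p=0.888889.
P(Y=3) = C(2,1) · p^2 · (1−p)^1
= 2 · 0.79012 · 0.11111 = 0.17558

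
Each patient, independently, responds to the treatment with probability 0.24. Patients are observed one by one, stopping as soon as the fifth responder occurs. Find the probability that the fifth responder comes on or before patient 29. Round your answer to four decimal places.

0.8595

Finishing within 29 patients ⇔ at least 5 successes in the first 29. With X ~ Binomial(29, 0.24), P(Y ≤ 29) = 1 − P(X ≤ 4).
  k=0: C(29,0)·0.24^0·0.76^29 = 0.000350
  k=1: C(29,1)·0.24^1·0.76^28 = 0.003202
  k=2: C(29,2)·0.24^2·0.76^27 = 0.014155
  k=3: C(29,3)·0.24^3·0.76^26 = 0.040231
  k=4: C(29,4)·0.24^4·0.76^25 = 0.082578
1 − 0.140516 = 0.859484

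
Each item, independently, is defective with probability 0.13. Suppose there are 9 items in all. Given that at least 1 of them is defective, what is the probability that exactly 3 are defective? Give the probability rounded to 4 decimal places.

0.1120

X ~ Binomial(9, 0.13). Want P(X=3 | X≥1) = P(X=3) / P(X≥1).
P(X=3) = C(9,3)·0.13^3·0.87^6 = 0.080025
P(X≥1) = 1 − 0.285544 = 0.714456
Ratio = 0.080025 / 0.714456 = 0.112008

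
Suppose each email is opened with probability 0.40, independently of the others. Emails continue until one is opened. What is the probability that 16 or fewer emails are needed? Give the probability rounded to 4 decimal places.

Y = number of emails to the first success; geometric, p = 0.40.
P(Y ≤ 16) = 1 − (1−p)^16 = 1 − 0.000282 = 0.999718

0.9997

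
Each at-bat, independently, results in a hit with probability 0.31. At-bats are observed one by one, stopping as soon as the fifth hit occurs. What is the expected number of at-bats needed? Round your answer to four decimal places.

Y = total at-bats until the fifth success; negative binomial with r=5, p=0.31.
E[Y] = r / p = 5 / 0.31 = 16.129032

16.1290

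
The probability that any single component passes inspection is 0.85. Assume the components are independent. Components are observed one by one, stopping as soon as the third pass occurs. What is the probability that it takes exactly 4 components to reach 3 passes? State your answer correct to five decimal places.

0.27636

Y = trial on which the third success occurs; negative binomial, r=3, p=0.85.
P(Y=4) = C(3,2) · p^3 · (1−p)^1
= 3 · 0.61413 · 0.15 = 0.2763563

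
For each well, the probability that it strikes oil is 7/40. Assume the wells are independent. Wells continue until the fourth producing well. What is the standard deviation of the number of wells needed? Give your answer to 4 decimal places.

10.3805

Y = total wells until the fourth success; negative binomial with r=4, p=0.175.
SD(Y) = √[r(1−p)/p²] = √(107.755102) = 10.380515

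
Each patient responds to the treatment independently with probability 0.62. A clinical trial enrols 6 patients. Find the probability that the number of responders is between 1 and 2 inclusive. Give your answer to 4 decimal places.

0.1497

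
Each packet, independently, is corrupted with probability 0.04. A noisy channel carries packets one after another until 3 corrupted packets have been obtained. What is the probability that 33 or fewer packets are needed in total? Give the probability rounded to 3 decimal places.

0.144

Finishing within 33 packets ⇔ at least 3 successes in the first 33. With X ~ Binomial(33, 0.04), P(Y ≤ 33) = 1 − P(X ≤ 2).
  k=0: C(33,0)·0.04^0·0.96^33 = 0.25999
  k=1: C(33,1)·0.04^1·0.96^32 = 0.35748
  k=2: C(33,2)·0.04^2·0.96^31 = 0.23832
1 − 0.85579 = 0.14421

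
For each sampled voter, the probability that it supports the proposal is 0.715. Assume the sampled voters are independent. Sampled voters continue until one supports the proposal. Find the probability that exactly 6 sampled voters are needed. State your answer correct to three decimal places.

Geometric (trials to first success), p = 0.715.
P(Y = 6) = (1−p)^5 · p = 0.0018803 · 0.715 = 0.00134

0.001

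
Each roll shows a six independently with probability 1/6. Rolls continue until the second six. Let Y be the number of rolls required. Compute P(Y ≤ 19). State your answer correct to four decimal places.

0.8498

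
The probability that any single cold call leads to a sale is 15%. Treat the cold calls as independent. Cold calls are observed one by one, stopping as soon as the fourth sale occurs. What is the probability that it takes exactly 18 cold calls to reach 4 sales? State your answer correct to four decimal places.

0.0354

Y = trial on which the fourth success occurs; negative binomial, r=4, p=0.15.
P(Y=18) = C(17,3) · p^4 · (1−p)^14
= 680 · 0.00050625 · 0.10277 = 0.035378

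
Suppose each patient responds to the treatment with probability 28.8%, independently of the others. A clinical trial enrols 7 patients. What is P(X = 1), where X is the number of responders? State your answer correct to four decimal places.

X ~ Binomial(n=7, p=0.288).
P(X=1) = C(7,1) · p^1 · (1−p)^6
= 7 · 0.288 · 0.13028 = 0.262646

0.2626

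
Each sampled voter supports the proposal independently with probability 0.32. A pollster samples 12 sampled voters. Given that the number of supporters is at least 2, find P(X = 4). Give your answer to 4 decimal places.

0.2538

X ~ Binomial(12, 0.32). Want P(X=4 | X≥2) = P(X=4) / P(X≥2).
P(X=4) = C(12,4)·0.32^4·0.68^8 = 0.237288
P(X≥2) = 1 − 0.009775 − 0.055199 = 0.935026
Ratio = 0.237288 / 0.935026 = 0.253777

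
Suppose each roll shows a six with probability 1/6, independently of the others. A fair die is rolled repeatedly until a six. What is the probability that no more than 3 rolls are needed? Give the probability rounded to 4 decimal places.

Y = number of rolls to the first success; geometric, p = 0.166667.
P(Y ≤ 3) = 1 − (1−p)^3 = 1 − 0.578704 = 0.421296

0.4213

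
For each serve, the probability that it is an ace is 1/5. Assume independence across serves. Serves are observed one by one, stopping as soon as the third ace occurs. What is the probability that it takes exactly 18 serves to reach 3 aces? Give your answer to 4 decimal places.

0.0383

Y = trial on which the third success occurs; negative binomial, r=3, p=0.20.
P(Y=18) = C(17,2) · p^3 · (1−p)^15
= 136 · 0.008 · 0.035184 = 0.038281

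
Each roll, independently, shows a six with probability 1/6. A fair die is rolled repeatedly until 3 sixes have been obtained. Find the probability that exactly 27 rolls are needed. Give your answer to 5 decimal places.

0.01893

Y = trial on which the third success occurs; negative binomial, r=3, p=0.166667.
P(Y=27) = C(26,2) · p^3 · (1−p)^24
= 325 · 0.0046296 · 0.012579 = 0.0189269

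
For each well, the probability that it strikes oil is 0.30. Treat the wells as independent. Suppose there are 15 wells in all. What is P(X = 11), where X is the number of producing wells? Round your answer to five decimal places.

0.00058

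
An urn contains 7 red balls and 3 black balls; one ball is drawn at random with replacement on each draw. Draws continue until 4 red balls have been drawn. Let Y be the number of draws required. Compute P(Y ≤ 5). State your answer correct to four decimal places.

0.5282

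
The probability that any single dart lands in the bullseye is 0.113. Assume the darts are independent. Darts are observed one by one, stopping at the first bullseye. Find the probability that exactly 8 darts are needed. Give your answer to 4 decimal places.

Geometric (trials to first success), p = 0.113.
P(Y = 8) = (1−p)^7 · p = 0.43198 · 0.113 = 0.048814

0.0488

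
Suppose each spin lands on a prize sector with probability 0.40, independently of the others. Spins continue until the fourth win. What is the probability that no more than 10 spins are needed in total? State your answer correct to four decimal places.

0.6177

Finishing within 10 spins ⇔ at least 4 successes in the first 10. With X ~ Binomial(10, 0.40), P(Y ≤ 10) = 1 − P(X ≤ 3).
  k=0: C(10,0)·0.40^0·0.60^10 = 0.006047
  k=1: C(10,1)·0.40^1·0.60^9 = 0.040311
  k=2: C(10,2)·0.40^2·0.60^8 = 0.120932
  k=3: C(10,3)·0.40^3·0.60^7 = 0.214991
1 − 0.382281 = 0.617719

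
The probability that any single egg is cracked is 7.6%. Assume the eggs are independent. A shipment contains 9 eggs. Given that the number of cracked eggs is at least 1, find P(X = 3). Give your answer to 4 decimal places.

0.0451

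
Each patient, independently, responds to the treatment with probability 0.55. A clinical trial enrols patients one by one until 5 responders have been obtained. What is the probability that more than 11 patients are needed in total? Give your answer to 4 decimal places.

Needing more than 11 patients ⇔ fewer than 5 successes in the first 11. With X ~ Binomial(11, 0.55), P(Y > 11) = P(X ≤ 4).
  k=0: C(11,0)·0.55^0·0.45^11 = 0.000153
  k=1: C(11,1)·0.55^1·0.45^10 = 0.002060
  k=2: C(11,2)·0.55^2·0.45^9 = 0.012589
  k=3: C(11,3)·0.55^3·0.45^8 = 0.046161
  k=4: C(11,4)·0.55^4·0.45^7 = 0.112837
P(X ≤ 4) = 0.173800

0.1738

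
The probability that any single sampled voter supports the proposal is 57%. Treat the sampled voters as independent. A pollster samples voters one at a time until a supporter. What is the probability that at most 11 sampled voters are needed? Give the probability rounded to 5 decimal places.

Y = number of sampled voters to the first success; geometric, p = 0.57.
P(Y ≤ 11) = 1 − (1−p)^11 = 1 − 0.0000929 = 0.9999071

0.99991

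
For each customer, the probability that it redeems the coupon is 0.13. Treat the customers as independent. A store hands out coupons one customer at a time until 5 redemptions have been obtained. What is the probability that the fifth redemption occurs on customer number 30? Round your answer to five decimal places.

0.02713

Y = trial on which the fifth success occurs; negative binomial, r=5, p=0.13.
P(Y=30) = C(29,4) · p^5 · (1−p)^25
= 23751 · 3.7129e-05 · 0.03076 = 0.0271256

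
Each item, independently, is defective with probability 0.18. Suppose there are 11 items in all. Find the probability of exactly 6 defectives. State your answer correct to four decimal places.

0.0058

X ~ Binomial(n=11, p=0.18).
P(X=6) = C(11,6) · p^6 · (1−p)^5
= 462 · 3.4012e-05 · 0.37074 = 0.005826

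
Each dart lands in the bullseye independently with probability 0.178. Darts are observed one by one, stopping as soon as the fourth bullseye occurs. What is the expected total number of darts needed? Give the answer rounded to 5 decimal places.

Y = total darts until the fourth success; negative binomial with r=4, p=0.178.
E[Y] = r / p = 4 / 0.178 = 22.4719101

22.47191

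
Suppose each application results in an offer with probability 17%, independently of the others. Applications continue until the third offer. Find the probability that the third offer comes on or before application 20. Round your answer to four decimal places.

0.6854

Finishing within 20 applications ⇔ at least 3 successes in the first 20. With X ~ Binomial(20, 0.17), P(Y ≤ 20) = 1 − P(X ≤ 2).
  k=0: C(20,0)·0.17^0·0.83^20 = 0.024075
  k=1: C(20,1)·0.17^1·0.83^19 = 0.098619
  k=2: C(20,2)·0.17^2·0.83^18 = 0.191892
1 − 0.314586 = 0.685414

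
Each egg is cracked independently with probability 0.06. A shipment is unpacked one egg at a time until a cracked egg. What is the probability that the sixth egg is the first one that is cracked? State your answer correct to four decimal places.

0.0440

Geometric (trials to first success), p = 0.06.
P(Y = 6) = (1−p)^5 · p = 0.7339 · 0.06 = 0.044034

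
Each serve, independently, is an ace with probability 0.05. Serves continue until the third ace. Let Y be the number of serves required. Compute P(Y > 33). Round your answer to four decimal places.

0.7728

Needing more than 33 serves ⇔ fewer than 3 successes in the first 33. With X ~ Binomial(33, 0.05), P(Y > 33) = P(X ≤ 2).
  k=0: C(33,0)·0.05^0·0.95^33 = 0.184026
  k=1: C(33,1)·0.05^1·0.95^32 = 0.319624
  k=2: C(33,2)·0.05^2·0.95^31 = 0.269157
P(X ≤ 2) = 0.772807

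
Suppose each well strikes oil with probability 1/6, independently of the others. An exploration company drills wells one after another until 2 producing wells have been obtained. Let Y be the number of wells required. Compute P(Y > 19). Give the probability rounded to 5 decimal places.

Needing more than 19 wells ⇔ fewer than 2 successes in the first 19. With X ~ Binomial(19, 0.166667), P(Y > 19) = P(X ≤ 1).
  k=0: C(19,0)·0.166667^0·0.833333^19 = 0.0313009
  k=1: C(19,1)·0.166667^1·0.833333^18 = 0.1189433
P(X ≤ 1) = 0.1502441

0.15024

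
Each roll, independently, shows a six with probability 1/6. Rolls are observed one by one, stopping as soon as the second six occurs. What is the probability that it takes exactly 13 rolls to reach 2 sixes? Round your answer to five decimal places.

0.04486

Y = trial on which the second success occurs; negative binomial, r=2, p=0.166667.
P(Y=13) = C(12,1) · p^2 · (1−p)^11
= 12 · 0.027778 · 0.13459 = 0.0448627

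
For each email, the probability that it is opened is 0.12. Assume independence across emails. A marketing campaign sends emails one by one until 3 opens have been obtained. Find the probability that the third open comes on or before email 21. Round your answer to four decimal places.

0.4698

Finishing within 21 emails ⇔ at least 3 successes in the first 21. With X ~ Binomial(21, 0.12), P(Y ≤ 21) = 1 − P(X ≤ 2).
  k=0: C(21,0)·0.12^0·0.88^21 = 0.068255
  k=1: C(21,1)·0.12^1·0.88^20 = 0.195458
  k=2: C(21,2)·0.12^2·0.88^19 = 0.266534
1 − 0.530247 = 0.469753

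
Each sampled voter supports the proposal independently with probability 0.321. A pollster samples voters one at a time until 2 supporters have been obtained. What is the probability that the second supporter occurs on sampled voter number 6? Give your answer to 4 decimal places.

Y = trial on which the second success occurs; negative binomial, r=2, p=0.321.
P(Y=6) = C(5,1) · p^2 · (1−p)^4
= 5 · 0.10304 · 0.21256 = 0.109511

0.1095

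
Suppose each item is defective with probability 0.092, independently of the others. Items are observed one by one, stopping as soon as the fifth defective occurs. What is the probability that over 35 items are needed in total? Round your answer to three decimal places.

0.784

Needing more than 35 items ⇔ fewer than 5 successes in the first 35. With X ~ Binomial(35, 0.092), P(Y > 35) = P(X ≤ 4).
  k=0: C(35,0)·0.092^0·0.908^35 = 0.03412
  k=1: C(35,1)·0.092^1·0.908^34 = 0.12100
  k=2: C(35,2)·0.092^2·0.908^33 = 0.20841
  k=3: C(35,3)·0.092^3·0.908^32 = 0.23228
  k=4: C(35,4)·0.092^4·0.908^31 = 0.18828
P(X ≤ 4) = 0.78410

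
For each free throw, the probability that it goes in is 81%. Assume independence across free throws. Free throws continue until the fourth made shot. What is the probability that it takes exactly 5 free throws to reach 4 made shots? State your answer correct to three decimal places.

Y = trial on which the fourth success occurs; negative binomial, r=4, p=0.81.
P(Y=5) = C(4,3) · p^4 · (1−p)^1
= 4 · 0.43047 · 0.19 = 0.32716

0.327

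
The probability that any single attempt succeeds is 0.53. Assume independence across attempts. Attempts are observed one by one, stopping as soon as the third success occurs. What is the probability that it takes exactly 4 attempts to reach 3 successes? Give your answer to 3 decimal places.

0.210

Y = trial on which the third success occurs; negative binomial, r=3, p=0.53.
P(Y=4) = C(3,2) · p^3 · (1−p)^1
= 3 · 0.14888 · 0.47 = 0.20992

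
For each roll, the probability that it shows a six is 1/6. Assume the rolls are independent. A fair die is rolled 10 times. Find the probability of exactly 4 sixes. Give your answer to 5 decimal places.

X ~ Binomial(n=10, p=0.166667).
P(X=4) = C(10,4) · p^4 · (1−p)^6
= 210 · 0.0007716 · 0.3349 = 0.0542659

0.05427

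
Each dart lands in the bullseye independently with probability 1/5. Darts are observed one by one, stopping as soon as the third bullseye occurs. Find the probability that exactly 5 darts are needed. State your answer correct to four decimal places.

Y = trial on which the third success occurs; negative binomial, r=3, p=0.20.
P(Y=5) = C(4,2) · p^3 · (1−p)^2
= 6 · 0.008 · 0.64 = 0.030720

0.0307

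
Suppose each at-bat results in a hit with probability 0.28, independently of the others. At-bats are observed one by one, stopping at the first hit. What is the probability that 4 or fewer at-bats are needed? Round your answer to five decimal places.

0.73126

Y = number of at-bats to the first success; geometric, p = 0.28.
P(Y ≤ 4) = 1 − (1−p)^4 = 1 − 0.2687386 = 0.7312614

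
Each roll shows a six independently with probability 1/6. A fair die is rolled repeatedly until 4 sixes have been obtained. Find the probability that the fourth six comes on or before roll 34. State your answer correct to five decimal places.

Finishing within 34 rolls ⇔ at least 4 successes in the first 34. With X ~ Binomial(34, 0.166667), P(Y ≤ 34) = 1 − P(X ≤ 3).
  k=0: C(34,0)·0.166667^0·0.833333^34 = 0.0020316
  k=1: C(34,1)·0.166667^1·0.833333^33 = 0.0138149
  k=2: C(34,2)·0.166667^2·0.833333^32 = 0.0455890
  k=3: C(34,3)·0.166667^3·0.833333^31 = 0.0972566
1 − 0.1586921 = 0.8413079

0.84131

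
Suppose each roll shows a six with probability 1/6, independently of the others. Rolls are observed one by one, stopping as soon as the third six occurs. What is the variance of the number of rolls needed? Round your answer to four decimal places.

90.0000

Y = total rolls until the third success; negative binomial with r=3, p=0.166667.
Var(Y) = r(1−p)/p² = 3·0.833333 / 0.166667² = 90.000000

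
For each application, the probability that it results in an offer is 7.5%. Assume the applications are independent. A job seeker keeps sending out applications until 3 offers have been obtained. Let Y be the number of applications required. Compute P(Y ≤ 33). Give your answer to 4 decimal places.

0.4545

Finishing within 33 applications ⇔ at least 3 successes in the first 33. With X ~ Binomial(33, 0.075), P(Y ≤ 33) = 1 − P(X ≤ 2).
  k=0: C(33,0)·0.075^0·0.925^33 = 0.076327
  k=1: C(33,1)·0.075^1·0.925^32 = 0.204226
  k=2: C(33,2)·0.075^2·0.925^31 = 0.264942
1 − 0.545494 = 0.454506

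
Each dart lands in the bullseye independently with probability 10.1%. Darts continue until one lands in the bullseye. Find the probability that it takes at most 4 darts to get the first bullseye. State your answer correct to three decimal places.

0.347

Y = number of darts to the first success; geometric, p = 0.101.
P(Y ≤ 4) = 1 − (1−p)^4 = 1 − 0.65319 = 0.34681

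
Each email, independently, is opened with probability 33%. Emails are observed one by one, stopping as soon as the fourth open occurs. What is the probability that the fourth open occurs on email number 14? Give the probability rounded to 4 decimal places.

0.0618

Y = trial on which the fourth success occurs; negative binomial, r=4, p=0.33.
P(Y=14) = C(13,3) · p^4 · (1−p)^10
= 286 · 0.011859 · 0.018228 = 0.061826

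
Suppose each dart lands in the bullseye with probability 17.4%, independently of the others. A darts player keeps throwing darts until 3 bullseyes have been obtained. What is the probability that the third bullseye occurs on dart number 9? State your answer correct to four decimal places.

Y = trial on which the third success occurs; negative binomial, r=3, p=0.174.
P(Y=9) = C(8,2) · p^3 · (1−p)^6
= 28 · 0.005268 · 0.3176 = 0.046847

0.0468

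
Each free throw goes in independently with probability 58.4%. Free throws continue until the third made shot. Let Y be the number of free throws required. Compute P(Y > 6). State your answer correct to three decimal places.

Needing more than 6 free throws ⇔ fewer than 3 successes in the first 6. With X ~ Binomial(6, 0.584), P(Y > 6) = P(X ≤ 2).
  k=0: C(6,0)·0.584^0·0.416^6 = 0.00518
  k=1: C(6,1)·0.584^1·0.416^5 = 0.04365
  k=2: C(6,2)·0.584^2·0.416^4 = 0.15321
P(X ≤ 2) = 0.20205

0.202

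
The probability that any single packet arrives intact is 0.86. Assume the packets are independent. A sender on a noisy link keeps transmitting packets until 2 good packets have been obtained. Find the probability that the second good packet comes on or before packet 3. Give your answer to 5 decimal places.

Finishing within 3 packets ⇔ at least 2 successes in the first 3. With X ~ Binomial(3, 0.86), P(Y ≤ 3) = 1 − P(X ≤ 1).
  k=0: C(3,0)·0.86^0·0.14^3 = 0.0027440
  k=1: C(3,1)·0.86^1·0.14^2 = 0.0505680
1 − 0.0533120 = 0.9466880

0.94669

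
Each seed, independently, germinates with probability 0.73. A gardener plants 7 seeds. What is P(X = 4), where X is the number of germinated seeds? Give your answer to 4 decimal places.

X ~ Binomial(n=7, p=0.73).
P(X=4) = C(7,4) · p^4 · (1−p)^3
= 35 · 0.28398 · 0.019683 = 0.195637

0.1956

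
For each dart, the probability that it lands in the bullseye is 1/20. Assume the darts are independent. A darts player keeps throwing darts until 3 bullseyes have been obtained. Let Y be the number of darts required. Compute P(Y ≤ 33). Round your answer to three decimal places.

0.227

Finishing within 33 darts ⇔ at least 3 successes in the first 33. With X ~ Binomial(33, 0.05), P(Y ≤ 33) = 1 − P(X ≤ 2).
  k=0: C(33,0)·0.05^0·0.95^33 = 0.18403
  k=1: C(33,1)·0.05^1·0.95^32 = 0.31962
  k=2: C(33,2)·0.05^2·0.95^31 = 0.26916
1 − 0.77281 = 0.22719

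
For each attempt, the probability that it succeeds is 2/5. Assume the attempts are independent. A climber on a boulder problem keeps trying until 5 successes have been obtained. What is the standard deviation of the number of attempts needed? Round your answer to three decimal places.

4.330

Y = total attempts until the fifth success; negative binomial with r=5, p=0.40.
SD(Y) = √[r(1−p)/p²] = √(18.75000) = 4.33013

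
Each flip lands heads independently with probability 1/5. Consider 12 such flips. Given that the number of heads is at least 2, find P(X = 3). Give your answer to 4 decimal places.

0.3258

X ~ Binomial(12, 0.20). Want P(X=3 | X≥2) = P(X=3) / P(X≥2).
P(X=3) = C(12,3)·0.20^3·0.80^9 = 0.236223
P(X≥2) = 1 − 0.068719 − 0.206158 = 0.725122
Ratio = 0.236223 / 0.725122 = 0.325770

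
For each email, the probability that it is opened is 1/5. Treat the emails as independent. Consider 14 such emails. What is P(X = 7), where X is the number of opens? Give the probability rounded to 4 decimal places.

0.0092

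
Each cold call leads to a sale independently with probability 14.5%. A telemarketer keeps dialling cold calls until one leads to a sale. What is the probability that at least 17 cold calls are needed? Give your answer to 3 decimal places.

0.082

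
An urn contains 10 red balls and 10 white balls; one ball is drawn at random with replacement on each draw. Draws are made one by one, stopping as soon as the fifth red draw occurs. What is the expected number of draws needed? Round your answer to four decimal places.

Y = total draws until the fifth success; negative binomial with r=5, p=0.50.
E[Y] = r / p = 5 / 0.50 = 10.000000

10.0000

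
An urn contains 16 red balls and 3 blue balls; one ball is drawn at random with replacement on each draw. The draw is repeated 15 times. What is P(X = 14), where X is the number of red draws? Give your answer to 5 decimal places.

0.21359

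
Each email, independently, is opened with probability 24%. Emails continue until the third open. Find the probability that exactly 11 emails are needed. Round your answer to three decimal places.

Y = trial on which the third success occurs; negative binomial, r=3, p=0.24.
P(Y=11) = C(10,2) · p^3 · (1−p)^8
= 45 · 0.013824 · 0.1113 = 0.06924

0.069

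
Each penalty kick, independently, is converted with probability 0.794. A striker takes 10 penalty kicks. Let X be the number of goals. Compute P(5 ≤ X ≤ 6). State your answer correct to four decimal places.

0.1243

X ~ Binomial(10, 0.794); P(5 ≤ X ≤ 6) = Σ C(10,k) p^k (1−p)^(10−k) over k:
  k=5: C(10,5)·0.794^5·0.206^5 = 0.029501
  k=6: C(10,6)·0.794^6·0.206^4 = 0.094757
Total = 0.124258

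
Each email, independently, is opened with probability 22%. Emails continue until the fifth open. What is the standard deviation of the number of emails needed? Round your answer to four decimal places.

Y = total emails until the fifth success; negative binomial with r=5, p=0.22.
SD(Y) = √[r(1−p)/p²] = √(80.578512) = 8.976553

8.9766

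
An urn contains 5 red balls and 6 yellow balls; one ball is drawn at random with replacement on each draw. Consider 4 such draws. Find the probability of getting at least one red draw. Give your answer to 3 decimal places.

0.911

P(at least one) = 1 − P(none) = 1 − (1 − 0.454545)^4
= 1 − 0.08852 = 0.91148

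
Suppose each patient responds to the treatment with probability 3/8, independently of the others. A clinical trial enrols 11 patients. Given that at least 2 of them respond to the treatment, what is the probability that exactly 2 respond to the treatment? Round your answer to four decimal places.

X ~ Binomial(11, 0.375). Want P(X=2 | X≥2) = P(X=2) / P(X≥2).
P(X=2) = C(11,2)·0.375^2·0.625^9 = 0.112550
P(X≥2) = 1 − 0.005684 − 0.037517 = 0.956799
Ratio = 0.112550 / 0.956799 = 0.117632

0.1176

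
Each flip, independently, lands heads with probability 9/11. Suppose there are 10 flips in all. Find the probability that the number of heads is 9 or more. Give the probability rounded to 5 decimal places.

X ~ Binomial(10, 0.818182); P(X ≥ 9) = Σ C(10,k) p^k (1−p)^(10−k) over k:
  k=9: C(10,9)·0.818182^9·0.181818^1 = 0.2987347
  k=10: C(10,10)·0.818182^10·0.181818^0 = 0.1344306
Total = 0.4331654

0.43317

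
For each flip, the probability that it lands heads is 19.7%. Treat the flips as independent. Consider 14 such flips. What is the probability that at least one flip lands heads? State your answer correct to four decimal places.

0.9537

P(at least one) = 1 − P(none) = 1 − (1 − 0.197)^14
= 1 − 0.046347 = 0.953653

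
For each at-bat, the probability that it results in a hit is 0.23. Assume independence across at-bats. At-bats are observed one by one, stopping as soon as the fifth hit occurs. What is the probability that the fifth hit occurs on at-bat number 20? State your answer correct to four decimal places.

0.0495

Y = trial on which the fifth success occurs; negative binomial, r=5, p=0.23.
P(Y=20) = C(19,4) · p^5 · (1−p)^15
= 3876 · 0.00064363 · 0.019832 = 0.049475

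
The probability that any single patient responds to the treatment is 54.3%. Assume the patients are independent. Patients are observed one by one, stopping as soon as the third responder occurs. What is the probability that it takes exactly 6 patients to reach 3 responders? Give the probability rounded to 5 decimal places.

0.15281

Y = trial on which the third success occurs; negative binomial, r=3, p=0.543.
P(Y=6) = C(5,2) · p^3 · (1−p)^3
= 10 · 0.1601 · 0.095444 = 0.1528087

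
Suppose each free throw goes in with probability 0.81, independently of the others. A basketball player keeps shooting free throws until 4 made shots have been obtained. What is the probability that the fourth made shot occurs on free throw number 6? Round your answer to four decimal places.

0.1554

Y = trial on which the fourth success occurs; negative binomial, r=4, p=0.81.
P(Y=6) = C(5,3) · p^4 · (1−p)^2
= 10 · 0.43047 · 0.0361 = 0.155399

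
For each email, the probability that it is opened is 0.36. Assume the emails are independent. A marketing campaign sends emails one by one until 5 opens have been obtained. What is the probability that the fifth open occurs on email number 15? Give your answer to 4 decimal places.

0.0698

Y = trial on which the fifth success occurs; negative binomial, r=5, p=0.36.
P(Y=15) = C(14,4) · p^5 · (1−p)^10
= 1001 · 0.0060466 · 0.011529 = 0.069782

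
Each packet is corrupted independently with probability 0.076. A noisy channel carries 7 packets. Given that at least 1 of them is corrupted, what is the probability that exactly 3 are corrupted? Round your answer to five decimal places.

0.02635

X ~ Binomial(7, 0.076). Want P(X=3 | X≥1) = P(X=3) / P(X≥1).
P(X=3) = C(7,3)·0.076^3·0.924^4 = 0.0111995
P(X≥1) = 1 − 0.5750476 = 0.4249524
Ratio = 0.0111995 / 0.4249524 = 0.0263546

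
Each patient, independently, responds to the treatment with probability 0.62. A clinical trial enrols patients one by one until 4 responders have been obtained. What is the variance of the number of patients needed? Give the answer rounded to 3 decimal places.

Y = total patients until the fourth success; negative binomial with r=4, p=0.62.
Var(Y) = r(1−p)/p² = 4·0.38 / 0.62² = 3.95421

3.954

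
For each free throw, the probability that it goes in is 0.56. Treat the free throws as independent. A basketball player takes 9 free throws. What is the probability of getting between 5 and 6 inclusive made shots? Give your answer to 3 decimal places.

X ~ Binomial(9, 0.56); P(5 ≤ X ≤ 6) = Σ C(9,k) p^k (1−p)^(9−k) over k:
  k=5: C(9,5)·0.56^5·0.44^4 = 0.26009
  k=6: C(9,6)·0.56^6·0.44^3 = 0.22068
Total = 0.48077

0.481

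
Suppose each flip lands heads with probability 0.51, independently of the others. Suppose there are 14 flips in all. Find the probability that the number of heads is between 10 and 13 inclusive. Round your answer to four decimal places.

X ~ Binomial(14, 0.51); P(10 ≤ X ≤ 13) = Σ C(14,k) p^k (1−p)^(14−k) over k:
  k=10: C(14,10)·0.51^10·0.49^4 = 0.068694
  k=11: C(14,11)·0.51^11·0.49^3 = 0.025999
  k=12: C(14,12)·0.51^12·0.49^2 = 0.006765
  k=13: C(14,13)·0.51^13·0.49^1 = 0.001083
Total = 0.102542

0.1025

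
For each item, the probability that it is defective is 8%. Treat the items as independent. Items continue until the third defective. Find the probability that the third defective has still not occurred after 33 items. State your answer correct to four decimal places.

0.5018

Needing more than 33 items ⇔ fewer than 3 successes in the first 33. With X ~ Binomial(33, 0.08), P(Y > 33) = P(X ≤ 2).
  k=0: C(33,0)·0.08^0·0.92^33 = 0.063826
  k=1: C(33,1)·0.08^1·0.92^32 = 0.183153
  k=2: C(33,2)·0.08^2·0.92^31 = 0.254822
P(X ≤ 2) = 0.501801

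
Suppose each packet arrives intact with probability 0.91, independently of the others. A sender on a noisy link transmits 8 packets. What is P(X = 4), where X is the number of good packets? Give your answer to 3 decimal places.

0.003

X ~ Binomial(n=8, p=0.91).
P(X=4) = C(8,4) · p^4 · (1−p)^4
= 70 · 0.68575 · 6.561e-05 = 0.00315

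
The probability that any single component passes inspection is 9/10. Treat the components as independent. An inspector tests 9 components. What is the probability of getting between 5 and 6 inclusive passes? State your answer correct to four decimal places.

0.0521

X ~ Binomial(9, 0.90); P(5 ≤ X ≤ 6) = Σ C(9,k) p^k (1−p)^(9−k) over k:
  k=5: C(9,5)·0.90^5·0.10^4 = 0.007440
  k=6: C(9,6)·0.90^6·0.10^3 = 0.044641
Total = 0.052081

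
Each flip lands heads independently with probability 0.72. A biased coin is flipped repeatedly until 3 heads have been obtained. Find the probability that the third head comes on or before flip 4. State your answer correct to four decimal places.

0.6868

Finishing within 4 flips ⇔ at least 3 successes in the first 4. With X ~ Binomial(4, 0.72), P(Y ≤ 4) = 1 − P(X ≤ 2).
  k=0: C(4,0)·0.72^0·0.28^4 = 0.006147
  k=1: C(4,1)·0.72^1·0.28^3 = 0.063222
  k=2: C(4,2)·0.72^2·0.28^2 = 0.243855
1 − 0.313224 = 0.686776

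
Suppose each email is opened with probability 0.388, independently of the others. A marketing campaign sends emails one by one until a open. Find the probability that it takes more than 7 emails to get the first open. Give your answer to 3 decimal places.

Y = number of emails to the first success; geometric, p = 0.388.
P(Y > 7) = P(first 7 all fail) = (1−p)^7 = 0.03216

0.032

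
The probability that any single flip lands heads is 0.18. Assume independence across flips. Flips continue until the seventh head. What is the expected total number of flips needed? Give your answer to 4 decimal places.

Y = total flips until the seventh success; negative binomial with r=7, p=0.18.
E[Y] = r / p = 7 / 0.18 = 38.888889

38.8889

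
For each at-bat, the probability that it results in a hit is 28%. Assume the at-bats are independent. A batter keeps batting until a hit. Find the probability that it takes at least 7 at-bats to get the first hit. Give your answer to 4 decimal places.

Y = number of at-bats to the first success; geometric, p = 0.28.
P(Y > 6) = P(first 6 all fail) = (1−p)^6 = 0.139314

0.1393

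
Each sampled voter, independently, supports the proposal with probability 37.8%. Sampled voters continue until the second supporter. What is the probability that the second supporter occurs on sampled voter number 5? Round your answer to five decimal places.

0.13754

Y = trial on which the second success occurs; negative binomial, r=2, p=0.378.
P(Y=5) = C(4,1) · p^2 · (1−p)^3
= 4 · 0.14288 · 0.24064 = 0.1375355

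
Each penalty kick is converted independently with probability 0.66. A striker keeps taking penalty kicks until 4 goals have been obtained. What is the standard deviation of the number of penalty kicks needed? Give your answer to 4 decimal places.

Y = total penalty kicks until the fourth success; negative binomial with r=4, p=0.66.
SD(Y) = √[r(1−p)/p²] = √(3.122130) = 1.766955

1.7670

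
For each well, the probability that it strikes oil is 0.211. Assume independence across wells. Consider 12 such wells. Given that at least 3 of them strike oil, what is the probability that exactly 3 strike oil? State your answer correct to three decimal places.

X ~ Binomial(12, 0.211). Want P(X=3 | X≥3) = P(X=3) / P(X≥3).
P(X=3) = C(12,3)·0.211^3·0.789^9 = 0.24489
P(X≥3) = 1 − 0.05820 − 0.18677 − 0.27471 = 0.48032
Ratio = 0.24489 / 0.48032 = 0.50984

0.510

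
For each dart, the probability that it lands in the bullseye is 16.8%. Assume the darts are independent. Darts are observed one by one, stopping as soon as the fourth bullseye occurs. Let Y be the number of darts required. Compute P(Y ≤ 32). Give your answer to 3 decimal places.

0.810

Finishing within 32 darts ⇔ at least 4 successes in the first 32. With X ~ Binomial(32, 0.168), P(Y ≤ 32) = 1 − P(X ≤ 3).
  k=0: C(32,0)·0.168^0·0.832^32 = 0.00278
  k=1: C(32,1)·0.168^1·0.832^31 = 0.01796
  k=2: C(32,2)·0.168^2·0.832^30 = 0.05621
  k=3: C(32,3)·0.168^3·0.832^29 = 0.11350
1 − 0.19044 = 0.80956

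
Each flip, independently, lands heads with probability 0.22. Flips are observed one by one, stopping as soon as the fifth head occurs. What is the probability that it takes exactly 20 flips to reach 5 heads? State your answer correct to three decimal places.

Y = trial on which the fifth success occurs; negative binomial, r=5, p=0.22.
P(Y=20) = C(19,4) · p^5 · (1−p)^15
= 3876 · 0.00051536 · 0.024067 = 0.04807

0.048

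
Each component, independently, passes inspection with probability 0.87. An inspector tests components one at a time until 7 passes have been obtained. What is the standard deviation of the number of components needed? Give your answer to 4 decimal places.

Y = total components until the seventh success; negative binomial with r=7, p=0.87.
SD(Y) = √[r(1−p)/p²] = √(1.202272) = 1.096482

1.0965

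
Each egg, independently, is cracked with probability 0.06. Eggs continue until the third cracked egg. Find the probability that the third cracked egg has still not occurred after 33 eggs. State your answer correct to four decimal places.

Needing more than 33 eggs ⇔ fewer than 3 successes in the first 33. With X ~ Binomial(33, 0.06), P(Y > 33) = P(X ≤ 2).
  k=0: C(33,0)·0.06^0·0.94^33 = 0.129783
  k=1: C(33,1)·0.06^1·0.94^32 = 0.273374
  k=2: C(33,2)·0.06^2·0.94^31 = 0.279190
P(X ≤ 2) = 0.682347

0.6823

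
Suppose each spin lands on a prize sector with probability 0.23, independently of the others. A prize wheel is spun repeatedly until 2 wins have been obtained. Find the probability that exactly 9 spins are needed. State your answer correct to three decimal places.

0.068

Y = trial on which the second success occurs; negative binomial, r=2, p=0.23.
P(Y=9) = C(8,1) · p^2 · (1−p)^7
= 8 · 0.0529 · 0.16049 = 0.06792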